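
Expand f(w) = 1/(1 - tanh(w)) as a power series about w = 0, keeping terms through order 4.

Let u equal the inner series; expand the outer function in u and truncate.
f(0) = 1
f′(0) = 1
f′′(0) = 2
f′′′(0) = 4
f^(4)(0) = 8

w^4/3 + 2*w^3/3 + w^2 + w + 1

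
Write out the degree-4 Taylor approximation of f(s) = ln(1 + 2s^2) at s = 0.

Compute the successive derivatives at the expansion point and divide by k!.
[s^0] = 0;  [s^1] = 0;  [s^2] = 2;  [s^3] = 0;  [s^4] = -2.

-2*s^4 + 2*s^2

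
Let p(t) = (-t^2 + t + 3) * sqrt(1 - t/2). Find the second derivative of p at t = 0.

Shift and add copies of the series according to the polynomial's terms.
The coefficient of t^2 in the expansion is -43/32, so p′′(0) = 2! * (-43/32) = -43/16.

-43/16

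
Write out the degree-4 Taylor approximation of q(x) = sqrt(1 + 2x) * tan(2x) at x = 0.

Expand each factor separately, then convolve coefficients.
q(0) = 0
q′(0) = 2
q′′(0) = 4
q′′′(0) = 10
q^(4)(0) = 88

11*x^4/3 + 5*x^3/3 + 2*x^2 + 2*x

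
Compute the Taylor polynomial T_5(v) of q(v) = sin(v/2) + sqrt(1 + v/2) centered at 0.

137*v^5/122880 - 5*v^4/2048 - 5*v^3/384 - v^2/32 + 3*v/4 + 1

Expand each term separately and add.
[v^0] = 1;  [v^1] = 3/4;  [v^2] = -1/32;  [v^3] = -5/384;  [v^4] = -5/2048;  [v^5] = 137/122880.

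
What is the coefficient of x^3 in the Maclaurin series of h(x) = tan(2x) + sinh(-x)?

Combine the two series term by term.
h(0) = 0
h′(0) = 1
h′′(0) = 0
h′′′(0) = 15
So c_3 = h′′′(0)/3! = 5/2.

5/2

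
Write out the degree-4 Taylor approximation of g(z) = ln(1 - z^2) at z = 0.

Differentiate repeatedly and evaluate at the center.
[z^0] = 0;  [z^1] = 0;  [z^2] = -1;  [z^3] = 0;  [z^4] = -1/2.

-z^4/2 - z^2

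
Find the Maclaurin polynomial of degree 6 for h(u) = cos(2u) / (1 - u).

Expand 1/(denominator) as a geometric series and multiply by the numerator's series.
h(0) = 1
h′(0) = 1
h′′(0) = -2
h′′′(0) = -6
h^(4)(0) = -8
h^(5)(0) = -40
h^(6)(0) = -304

-19*u^6/45 - u^5/3 - u^4/3 - u^3 - u^2 + u + 1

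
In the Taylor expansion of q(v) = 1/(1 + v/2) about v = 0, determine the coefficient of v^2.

Use the known series and substitute for the argument.
q(0) = 1
q′(0) = -1/2
q′′(0) = 1/2
So c_2 = q′′(0)/2! = 1/4.

1/4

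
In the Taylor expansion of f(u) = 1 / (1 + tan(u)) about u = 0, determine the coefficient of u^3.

-4/3

Write 1/(1+u) = 1 - u + u^2 - u^3 + ... and substitute the series for u.
[u^0] = 1;  [u^1] = -1;  [u^2] = 1;  [u^3] = -4/3.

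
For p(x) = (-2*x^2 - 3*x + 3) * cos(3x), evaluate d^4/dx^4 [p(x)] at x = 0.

459

Distribute the polynomial across the series and collect like powers.
The coefficient of x^4 in the expansion is 153/8, so p^(4)(0) = 4! * (153/8) = 459.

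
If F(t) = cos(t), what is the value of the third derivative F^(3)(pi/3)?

From the series, [(t - pi/3)^3] F = sqrt(3)/12; multiply by 3! = 6 to get sqrt(3)/2.

sqrt(3)/2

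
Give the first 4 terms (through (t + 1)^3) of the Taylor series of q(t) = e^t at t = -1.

(t + 1)^3*e^(-1)/6 + (t + 1)^2*e^(-1)/2 + (t + 1)*e^(-1) + e^(-1)

q(-1) = e^(-1)
q′(-1) = e^(-1)
q′′(-1) = e^(-1)
q′′′(-1) = e^(-1)
The Taylor polynomial is Σ q^(k)(-1)/k! · (t + 1)^k.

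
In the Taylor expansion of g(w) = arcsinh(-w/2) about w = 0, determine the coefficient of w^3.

1/48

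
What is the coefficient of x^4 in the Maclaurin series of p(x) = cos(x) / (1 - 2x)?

337/24

Expand each factor separately, then convolve coefficients.
[x^0] = 1;  [x^1] = 2;  [x^2] = 7/2;  [x^3] = 7;  [x^4] = 337/24.
So c_4 = p^(4)(0)/4! = 337/24.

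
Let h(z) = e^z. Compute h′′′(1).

Compute the successive derivatives at the expansion point and divide by k!.
From the series, [(z - 1)^3] h = e/6; multiply by 3! = 6 to get e.

e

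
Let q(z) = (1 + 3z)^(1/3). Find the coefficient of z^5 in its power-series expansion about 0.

Use the known series and substitute for the argument.
q(0) = 1
q′(0) = 1
q′′(0) = -2
q′′′(0) = 10
q^(4)(0) = -80
q^(5)(0) = 880
So c_5 = q^(5)(0)/5! = 22/3.

22/3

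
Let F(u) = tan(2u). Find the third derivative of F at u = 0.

Use the known series and substitute for the argument.
The coefficient of u^3 in the expansion is 8/3, so F′′′(0) = 3! * (8/3) = 16.

16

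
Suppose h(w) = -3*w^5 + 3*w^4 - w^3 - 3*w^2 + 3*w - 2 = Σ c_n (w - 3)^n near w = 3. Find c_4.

-42

Apply the Taylor formula c_k = f^(k)(a)/k!.
h(3) = -533
h′(3) = -933
h′′(3) = -1320
h′′′(3) = -1410
h^(4)(3) = -1008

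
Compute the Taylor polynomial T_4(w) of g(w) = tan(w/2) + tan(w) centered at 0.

3*w^3/8 + 3*w/2

Expand each term separately and add.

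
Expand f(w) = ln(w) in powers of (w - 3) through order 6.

f(3) = ln(3)
f′(3) = 1/3
f′′(3) = -1/9
f′′′(3) = 2/27
f^(4)(3) = -2/27
f^(5)(3) = 8/81
f^(6)(3) = -40/243
Dividing each by k! gives the coefficients c_0, ..., c_6.

-(w - 3)^6/4374 + (w - 3)^5/1215 - (w - 3)^4/324 + (w - 3)^3/81 - (w - 3)^2/18 + (w - 3)/3 + ln(3)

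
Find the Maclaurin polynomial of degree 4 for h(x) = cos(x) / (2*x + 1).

337*x^4/24 - 7*x^3 + 7*x^2/2 - 2*x + 1

Expand 1/(denominator) as a geometric series and multiply by the numerator's series.
h(0) = 1
h′(0) = -2
h′′(0) = 7
h′′′(0) = -42
h^(4)(0) = 337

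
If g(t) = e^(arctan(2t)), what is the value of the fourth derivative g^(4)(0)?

Substitute the inner expansion into the outer series and collect powers.
The coefficient of t^4 in the expansion is -14/3, so g^(4)(0) = 4! * (-14/3) = -112.

-112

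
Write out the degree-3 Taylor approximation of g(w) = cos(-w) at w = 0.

1 - w^2/2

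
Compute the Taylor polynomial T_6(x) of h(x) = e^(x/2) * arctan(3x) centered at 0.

6173*x^6/256 + 30389*x^5/640 - 71*x^4/16 - 69*x^3/8 + 3*x^2/2 + 3*x

Take the Cauchy product of the two expansions.
h(0) = 0
h′(0) = 3
h′′(0) = 3
h′′′(0) = -207/4
h^(4)(0) = -213/2
h^(5)(0) = 91167/16
h^(6)(0) = 277785/16
The Taylor polynomial is Σ h^(k)(0)/k! · x^k.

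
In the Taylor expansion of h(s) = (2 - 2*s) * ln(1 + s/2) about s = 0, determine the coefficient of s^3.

Multiply each power in the prefactor through the base expansion.
h(0) = 0
h′(0) = 1
h′′(0) = -5/2
h′′′(0) = 2
So c_3 = h′′′(0)/3! = 1/3.

1/3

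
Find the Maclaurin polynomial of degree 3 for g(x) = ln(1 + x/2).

x^3/24 - x^2/8 + x/2

Differentiate repeatedly and evaluate at the center.
g(0) = 0
g′(0) = 1/2
g′′(0) = -1/4
g′′′(0) = 1/4
Dividing each by k! gives the coefficients c_0, ..., c_3.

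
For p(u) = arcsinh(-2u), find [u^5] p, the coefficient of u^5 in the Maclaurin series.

-12/5

Use the known series and substitute for the argument.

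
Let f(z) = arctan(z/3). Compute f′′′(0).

-2/27

Use the known series and substitute for the argument.
From the series, [z^3] f = -1/81; multiply by 3! = 6 to get -2/27.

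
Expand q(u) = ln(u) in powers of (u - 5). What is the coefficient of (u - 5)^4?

q(5) = ln(5)
q′(5) = 1/5
q′′(5) = -1/25
q′′′(5) = 2/125
q^(4)(5) = -6/625
So c_4 = q^(4)(5)/4! = -1/2500.

-1/2500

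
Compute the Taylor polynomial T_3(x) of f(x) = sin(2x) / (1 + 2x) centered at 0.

Take the Cauchy product of the two expansions.
[x^0] = 0;  [x^1] = 2;  [x^2] = -4;  [x^3] = 20/3.

20*x^3/3 - 4*x^2 + 2*x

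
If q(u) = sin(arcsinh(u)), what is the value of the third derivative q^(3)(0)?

-2

Substitute the inner expansion into the outer series and collect powers.
The coefficient of u^3 in the expansion is -1/3, so q′′′(0) = 3! * (-1/3) = -2.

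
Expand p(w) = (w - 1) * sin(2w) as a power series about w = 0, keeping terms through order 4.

-4*w^4/3 + 4*w^3/3 + 2*w^2 - 2*w

Shift and add copies of the series according to the polynomial's terms.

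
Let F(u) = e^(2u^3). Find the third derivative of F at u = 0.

The coefficient of u^3 in the expansion is 2, so F′′′(0) = 3! * (2) = 12.

12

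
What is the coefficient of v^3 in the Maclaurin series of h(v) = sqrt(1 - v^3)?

Use the known series and substitute for the argument.
h(0) = 1
h′(0) = 0
h′′(0) = 0
h′′′(0) = -3

-1/2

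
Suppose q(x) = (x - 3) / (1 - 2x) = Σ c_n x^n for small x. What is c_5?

-80

Multiply each power in the prefactor through the base expansion.
q(0) = -3
q′(0) = -5
q′′(0) = -20
q′′′(0) = -120
q^(4)(0) = -960
q^(5)(0) = -9600
Then c_k = q^(k)(0)/k! gives each Taylor coefficient.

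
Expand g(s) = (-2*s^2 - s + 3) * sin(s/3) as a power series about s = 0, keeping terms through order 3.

-37*s^3/54 - s^2/3 + s

Multiply each power in the prefactor through the base expansion.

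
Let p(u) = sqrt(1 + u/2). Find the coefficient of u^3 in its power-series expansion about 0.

1/128

p(0) = 1
p′(0) = 1/4
p′′(0) = -1/16
p′′′(0) = 3/64
So c_3 = p′′′(0)/3! = 1/128.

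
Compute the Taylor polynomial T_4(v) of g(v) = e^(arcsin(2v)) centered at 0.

Let u equal the inner series; expand the outer function in u and truncate.
g(0) = 1
g′(0) = 2
g′′(0) = 4
g′′′(0) = 16
g^(4)(0) = 80

10*v^4/3 + 8*v^3/3 + 2*v^2 + 2*v + 1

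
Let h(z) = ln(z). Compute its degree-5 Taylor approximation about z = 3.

h(3) = ln(3)
h′(3) = 1/3
h′′(3) = -1/9
h′′′(3) = 2/27
h^(4)(3) = -2/27
h^(5)(3) = 8/81

(z - 3)^5/1215 - (z - 3)^4/324 + (z - 3)^3/81 - (z - 3)^2/18 + (z - 3)/3 + ln(3)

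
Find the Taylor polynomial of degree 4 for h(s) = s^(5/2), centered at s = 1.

Differentiate repeatedly and evaluate at the center.

-5*(s - 1)^4/128 + 5*(s - 1)^3/16 + 15*(s - 1)^2/8 + 5*(s - 1)/2 + 1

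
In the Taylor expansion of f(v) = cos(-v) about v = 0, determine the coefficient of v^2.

-1/2

Use the known series and substitute for the argument.
[v^0] = 1;  [v^1] = 0;  [v^2] = -1/2.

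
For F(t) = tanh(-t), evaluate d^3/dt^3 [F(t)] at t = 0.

2

The coefficient of t^3 in the expansion is 1/3, so F′′′(0) = 3! * (1/3) = 2.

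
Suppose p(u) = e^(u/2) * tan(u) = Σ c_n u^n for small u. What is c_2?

1/2

Expand each factor separately, then convolve coefficients.
[u^0] = 0;  [u^1] = 1;  [u^2] = 1/2.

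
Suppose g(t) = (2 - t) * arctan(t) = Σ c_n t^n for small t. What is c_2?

-1

Distribute the polynomial across the series and collect like powers.
[t^0] = 0;  [t^1] = 2;  [t^2] = -1.
So c_2 = g′′(0)/2! = -1.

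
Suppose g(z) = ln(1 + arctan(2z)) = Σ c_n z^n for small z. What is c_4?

4/3

Plug the Maclaurin series of the inner function into that of the outer and collect terms.
g(0) = 0
g′(0) = 2
g′′(0) = -4
g′′′(0) = 0
g^(4)(0) = 32
So c_4 = g^(4)(0)/4! = 4/3.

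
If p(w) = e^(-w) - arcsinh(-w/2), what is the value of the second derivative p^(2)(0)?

Add the two expansions coefficient-wise.
From the series, [w^2] p = 1/2; multiply by 2! = 2 to get 1.

1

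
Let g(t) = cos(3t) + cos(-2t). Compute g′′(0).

Add the two expansions coefficient-wise.
From the series, [t^2] g = -13/2; multiply by 2! = 2 to get -13.

-13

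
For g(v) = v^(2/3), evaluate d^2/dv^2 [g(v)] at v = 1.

-2/9

From the series, [(v - 1)^2] g = -1/9; multiply by 2! = 2 to get -2/9.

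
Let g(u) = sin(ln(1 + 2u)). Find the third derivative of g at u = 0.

Plug the Maclaurin series of the inner function into that of the outer and collect terms.
The coefficient of u^3 in the expansion is 4/3, so g′′′(0) = 3! * (4/3) = 8.

8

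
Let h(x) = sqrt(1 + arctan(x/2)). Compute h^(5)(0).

Let u equal the inner series; expand the outer function in u and truncate.
The coefficient of x^5 in the expansion is 83/40960, so h^(5)(0) = 5! * (83/40960) = 249/1024.

249/1024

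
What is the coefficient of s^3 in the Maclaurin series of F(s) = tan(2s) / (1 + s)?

Multiply the two series term by term and collect like powers.
F(0) = 0
F′(0) = 2
F′′(0) = -4
F′′′(0) = 28
So c_3 = F′′′(0)/3! = 14/3.

14/3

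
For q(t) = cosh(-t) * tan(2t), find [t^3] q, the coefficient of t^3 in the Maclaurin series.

Write out both Maclaurin series and multiply, keeping only the needed powers.
q(0) = 0
q′(0) = 2
q′′(0) = 0
q′′′(0) = 22
So c_3 = q′′′(0)/3! = 11/3.

11/3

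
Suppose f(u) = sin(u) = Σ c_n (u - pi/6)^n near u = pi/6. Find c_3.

-sqrt(3)/12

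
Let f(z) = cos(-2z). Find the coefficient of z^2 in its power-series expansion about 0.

-2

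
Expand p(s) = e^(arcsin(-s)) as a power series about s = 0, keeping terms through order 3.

Substitute the inner expansion into the outer series and collect powers.
p(0) = 1
p′(0) = -1
p′′(0) = 1
p′′′(0) = -2
Then c_k = p^(k)(0)/k! gives each Taylor coefficient.

-s^3/3 + s^2/2 - s + 1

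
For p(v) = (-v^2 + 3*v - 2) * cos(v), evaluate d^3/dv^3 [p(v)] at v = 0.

Distribute the polynomial across the series and collect like powers.
The coefficient of v^3 in the expansion is -3/2, so p′′′(0) = 3! * (-3/2) = -9.

-9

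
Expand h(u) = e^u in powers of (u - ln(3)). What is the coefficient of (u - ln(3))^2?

3/2

[(u - ln(3))^0] = 3;  [(u - ln(3))^1] = 3;  [(u - ln(3))^2] = 3/2.
So c_2 = h′′(ln(3))/2! = 3/2.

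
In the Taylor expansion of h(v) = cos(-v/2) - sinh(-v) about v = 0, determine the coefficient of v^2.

-1/8

Add the two expansions coefficient-wise.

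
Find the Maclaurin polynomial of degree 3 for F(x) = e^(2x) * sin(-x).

Multiply the two series term by term and collect like powers.
F(0) = 0
F′(0) = -1
F′′(0) = -4
F′′′(0) = -11

-11*x^3/6 - 2*x^2 - x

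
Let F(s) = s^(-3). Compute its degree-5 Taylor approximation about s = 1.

F(1) = 1
F′(1) = -3
F′′(1) = 12
F′′′(1) = -60
F^(4)(1) = 360
F^(5)(1) = -2520

-21*(s - 1)^5 + 15*(s - 1)^4 - 10*(s - 1)^3 + 6*(s - 1)^2 - 3*(s - 1) + 1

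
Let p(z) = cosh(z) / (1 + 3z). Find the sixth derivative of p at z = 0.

554311

Multiply the two series term by term and collect like powers.
The coefficient of z^6 in the expansion is 554311/720, so p^(6)(0) = 6! * (554311/720) = 554311.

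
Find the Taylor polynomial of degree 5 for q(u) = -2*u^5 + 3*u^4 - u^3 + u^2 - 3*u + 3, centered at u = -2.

[(u + 2)^0] = 133;  [(u + 2)^1] = -275;  [(u + 2)^2] = 239;  [(u + 2)^3] = -105;  [(u + 2)^4] = 23;  [(u + 2)^5] = -2.

-2*(u + 2)^5 + 23*(u + 2)^4 - 105*(u + 2)^3 + 239*(u + 2)^2 - 275*(u + 2) + 133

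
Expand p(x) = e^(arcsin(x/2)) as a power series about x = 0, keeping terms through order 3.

x^3/24 + x^2/8 + x/2 + 1

Plug the Maclaurin series of the inner function into that of the outer and collect terms.
p(0) = 1
p′(0) = 1/2
p′′(0) = 1/4
p′′′(0) = 1/4
The Taylor polynomial is Σ p^(k)(0)/k! · x^k.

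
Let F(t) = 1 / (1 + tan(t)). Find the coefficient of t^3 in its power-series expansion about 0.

-4/3

Use the geometric series for the reciprocal, then substitute.
F(0) = 1
F′(0) = -1
F′′(0) = 2
F′′′(0) = -8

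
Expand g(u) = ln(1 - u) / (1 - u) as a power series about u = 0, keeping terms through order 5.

-137*u^5/60 - 25*u^4/12 - 11*u^3/6 - 3*u^2/2 - u

Multiply the two series term by term and collect like powers.
g(0) = 0
g′(0) = -1
g′′(0) = -3
g′′′(0) = -11
g^(4)(0) = -50
g^(5)(0) = -274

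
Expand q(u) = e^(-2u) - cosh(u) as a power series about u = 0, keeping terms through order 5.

Add the two expansions coefficient-wise.

-4*u^5/15 + 5*u^4/8 - 4*u^3/3 + 3*u^2/2 - 2*u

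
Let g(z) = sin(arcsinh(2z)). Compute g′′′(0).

Let u equal the inner series; expand the outer function in u and truncate.
The coefficient of z^3 in the expansion is -8/3, so g′′′(0) = 3! * (-8/3) = -16.

-16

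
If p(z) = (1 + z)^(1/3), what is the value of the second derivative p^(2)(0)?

From the series, [z^2] p = -1/9; multiply by 2! = 2 to get -2/9.

-2/9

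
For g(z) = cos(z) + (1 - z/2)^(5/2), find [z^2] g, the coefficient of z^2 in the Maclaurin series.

-1/32

Expand each term separately and add.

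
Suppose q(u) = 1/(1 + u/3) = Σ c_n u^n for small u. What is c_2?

1/9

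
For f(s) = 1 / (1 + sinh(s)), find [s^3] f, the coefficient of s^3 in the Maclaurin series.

-7/6

Write 1/(1+u) = 1 - u + u^2 - u^3 + ... and substitute the series for u.
f(0) = 1
f′(0) = -1
f′′(0) = 2
f′′′(0) = -7
So c_3 = f′′′(0)/3! = -7/6.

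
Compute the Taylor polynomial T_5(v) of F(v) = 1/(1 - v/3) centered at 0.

v^5/243 + v^4/81 + v^3/27 + v^2/9 + v/3 + 1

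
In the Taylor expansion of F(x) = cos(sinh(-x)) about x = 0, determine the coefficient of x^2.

-1/2

Substitute the inner expansion into the outer series and collect powers.
F(0) = 1
F′(0) = 0
F′′(0) = -1
So c_2 = F′′(0)/2! = -1/2.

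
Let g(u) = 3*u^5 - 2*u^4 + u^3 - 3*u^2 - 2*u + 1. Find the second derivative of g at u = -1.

Compute the successive derivatives at the expansion point and divide by k!.
The coefficient of (u + 1)^2 in the expansion is -48, so g′′(-1) = 2! * (-48) = -96.

-96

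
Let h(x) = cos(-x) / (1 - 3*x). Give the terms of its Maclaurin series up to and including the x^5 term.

1837*x^5/8 + 1837*x^4/24 + 51*x^3/2 + 17*x^2/2 + 3*x + 1

Use 1/(1 - r) = Σ r^k on the denominator, then take the Cauchy product.
[x^0] = 1;  [x^1] = 3;  [x^2] = 17/2;  [x^3] = 51/2;  [x^4] = 1837/24;  [x^5] = 1837/8.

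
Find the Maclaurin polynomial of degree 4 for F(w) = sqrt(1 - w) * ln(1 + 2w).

Multiply the two series term by term and collect like powers.
F(0) = 0
F′(0) = 2
F′′(0) = -6
F′′′(0) = 41/2
F^(4)(0) = -125

-125*w^4/24 + 41*w^3/12 - 3*w^2 + 2*w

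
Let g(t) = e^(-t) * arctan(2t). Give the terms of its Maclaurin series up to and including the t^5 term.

103*t^5/20 + 7*t^4/3 - 5*t^3/3 - 2*t^2 + 2*t

Multiply the two series term by term and collect like powers.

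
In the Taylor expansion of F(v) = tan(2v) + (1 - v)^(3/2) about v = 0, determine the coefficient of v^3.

131/48

Combine the two series term by term.
F(0) = 1
F′(0) = 1/2
F′′(0) = 3/4
F′′′(0) = 131/8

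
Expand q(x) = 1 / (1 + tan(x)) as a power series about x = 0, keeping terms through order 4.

Use the geometric series for the reciprocal, then substitute.
q(0) = 1
q′(0) = -1
q′′(0) = 2
q′′′(0) = -8
q^(4)(0) = 40

5*x^4/3 - 4*x^3/3 + x^2 - x + 1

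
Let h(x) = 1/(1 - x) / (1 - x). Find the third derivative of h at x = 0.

Multiply the two series term by term and collect like powers.
From the series, [x^3] h = 4; multiply by 3! = 6 to get 24.

24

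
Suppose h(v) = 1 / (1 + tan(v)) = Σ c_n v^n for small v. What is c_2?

Expand as Σ (-1)^k u^k with u equal to the inner function's series.
h(0) = 1
h′(0) = -1
h′′(0) = 2
Dividing each by k! gives the coefficients c_0, ..., c_2.

1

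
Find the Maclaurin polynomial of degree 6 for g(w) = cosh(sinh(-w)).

Plug the Maclaurin series of the inner function into that of the outer and collect terms.

37*w^6/720 + 5*w^4/24 + w^2/2 + 1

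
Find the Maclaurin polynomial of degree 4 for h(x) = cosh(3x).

27*x^4/8 + 9*x^2/2 + 1

[x^0] = 1;  [x^1] = 0;  [x^2] = 9/2;  [x^3] = 0;  [x^4] = 27/8.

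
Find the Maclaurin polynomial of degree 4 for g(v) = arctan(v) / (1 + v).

Write out both Maclaurin series and multiply, keeping only the needed powers.
[v^0] = 0;  [v^1] = 1;  [v^2] = -1;  [v^3] = 2/3;  [v^4] = -2/3.

-2*v^4/3 + 2*v^3/3 - v^2 + v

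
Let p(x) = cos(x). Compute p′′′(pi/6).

Apply the Taylor formula c_k = f^(k)(a)/k!.
From the series, [(x - pi/6)^3] p = 1/12; multiply by 3! = 6 to get 1/2.

1/2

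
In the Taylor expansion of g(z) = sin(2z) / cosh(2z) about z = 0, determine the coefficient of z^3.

Write the quotient as an unknown series and match coefficients against numerator = denominator · series.
So c_3 = g′′′(0)/3! = -16/3.

-16/3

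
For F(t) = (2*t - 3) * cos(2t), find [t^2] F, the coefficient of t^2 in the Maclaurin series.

Multiply each power in the prefactor through the base expansion.
F(0) = -3
F′(0) = 2
F′′(0) = 12
Dividing each by k! gives the coefficients c_0, ..., c_2.

6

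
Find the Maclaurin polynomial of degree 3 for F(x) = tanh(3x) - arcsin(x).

Expand each term separately and add.
F(0) = 0
F′(0) = 2
F′′(0) = 0
F′′′(0) = -55
Dividing each by k! gives the coefficients c_0, ..., c_3.

-55*x^3/6 + 2*x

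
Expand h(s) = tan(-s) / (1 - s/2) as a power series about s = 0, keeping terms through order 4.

Take the Cauchy product of the two expansions.
[s^0] = 0;  [s^1] = -1;  [s^2] = -1/2;  [s^3] = -7/12;  [s^4] = -7/24.

-7*s^4/24 - 7*s^3/12 - s^2/2 - s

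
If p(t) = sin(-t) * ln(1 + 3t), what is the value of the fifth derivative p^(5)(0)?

Multiply the two series term by term and collect like powers.
The coefficient of t^5 in the expansion is 39/2, so p^(5)(0) = 5! * (39/2) = 2340.

2340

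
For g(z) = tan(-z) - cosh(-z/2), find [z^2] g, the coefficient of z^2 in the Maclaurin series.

-1/8

Combine the two series term by term.
So c_2 = g′′(0)/2! = -1/8.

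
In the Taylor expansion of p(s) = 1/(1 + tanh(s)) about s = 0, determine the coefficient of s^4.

1/3

Plug the Maclaurin series of the inner function into that of the outer and collect terms.
p(0) = 1
p′(0) = -1
p′′(0) = 2
p′′′(0) = -4
p^(4)(0) = 8
So c_4 = p^(4)(0)/4! = 1/3.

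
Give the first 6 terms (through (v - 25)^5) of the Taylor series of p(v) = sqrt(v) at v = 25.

7*(v - 25)^5/500000000 - (v - 25)^4/2000000 + (v - 25)^3/50000 - (v - 25)^2/1000 + (v - 25)/10 + 5

[(v - 25)^0] = 5;  [(v - 25)^1] = 1/10;  [(v - 25)^2] = -1/1000;  [(v - 25)^3] = 1/50000;  [(v - 25)^4] = -1/2000000;  [(v - 25)^5] = 7/500000000.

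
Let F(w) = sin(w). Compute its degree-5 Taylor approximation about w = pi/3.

(w - pi/3)^5/240 + sqrt(3)*(w - pi/3)^4/48 - (w - pi/3)^3/12 - sqrt(3)*(w - pi/3)^2/4 + (w - pi/3)/2 + sqrt(3)/2

F(pi/3) = sqrt(3)/2
F′(pi/3) = 1/2
F′′(pi/3) = -sqrt(3)/2
F′′′(pi/3) = -1/2
F^(4)(pi/3) = sqrt(3)/2
F^(5)(pi/3) = 1/2
The Taylor polynomial is Σ F^(k)(pi/3)/k! · (w - pi/3)^k.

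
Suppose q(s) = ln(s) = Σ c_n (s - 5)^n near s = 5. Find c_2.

-1/50

q(5) = ln(5)
q′(5) = 1/5
q′′(5) = -1/25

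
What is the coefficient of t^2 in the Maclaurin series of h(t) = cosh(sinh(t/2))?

Let u equal the inner series; expand the outer function in u and truncate.
h(0) = 1
h′(0) = 0
h′′(0) = 1/4
So c_2 = h′′(0)/2! = 1/8.

1/8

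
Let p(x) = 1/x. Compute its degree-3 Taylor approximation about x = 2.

-(x - 2)^3/16 + (x - 2)^2/8 - (x - 2)/4 + 1/2

Use the known series and substitute for the argument.
p(2) = 1/2
p′(2) = -1/4
p′′(2) = 1/4
p′′′(2) = -3/8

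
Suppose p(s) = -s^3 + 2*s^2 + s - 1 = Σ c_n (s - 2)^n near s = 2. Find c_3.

-1

[(s - 2)^0] = 1;  [(s - 2)^1] = -3;  [(s - 2)^2] = -4;  [(s - 2)^3] = -1.
So c_3 = p′′′(2)/3! = -1.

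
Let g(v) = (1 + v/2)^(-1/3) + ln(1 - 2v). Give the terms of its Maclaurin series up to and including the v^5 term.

-746951*v^5/116640 - 15517*v^4/3888 - 871*v^3/324 - 35*v^2/18 - 13*v/6 + 1

Combine the two series term by term.
g(0) = 1
g′(0) = -13/6
g′′(0) = -35/9
g′′′(0) = -871/54
g^(4)(0) = -15517/162
g^(5)(0) = -746951/972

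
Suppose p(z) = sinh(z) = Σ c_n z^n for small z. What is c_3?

1/6

p(0) = 0
p′(0) = 1
p′′(0) = 0
p′′′(0) = 1
The Taylor polynomial is Σ p^(k)(0)/k! · z^k.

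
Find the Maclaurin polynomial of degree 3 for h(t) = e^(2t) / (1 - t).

19*t^3/3 + 5*t^2 + 3*t + 1

Expand 1/(denominator) as a geometric series and multiply by the numerator's series.
h(0) = 1
h′(0) = 3
h′′(0) = 10
h′′′(0) = 38
Dividing each by k! gives the coefficients c_0, ..., c_3.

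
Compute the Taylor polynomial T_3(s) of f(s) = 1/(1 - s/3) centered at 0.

s^3/27 + s^2/9 + s/3 + 1

Differentiate repeatedly and evaluate at the center.
f(0) = 1
f′(0) = 1/3
f′′(0) = 2/9
f′′′(0) = 2/9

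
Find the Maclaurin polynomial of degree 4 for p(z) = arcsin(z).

[z^0] = 0;  [z^1] = 1;  [z^2] = 0;  [z^3] = 1/6;  [z^4] = 0.

z^3/6 + z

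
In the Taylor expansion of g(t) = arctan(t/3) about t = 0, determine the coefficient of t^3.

-1/81

Apply the Taylor formula c_k = f^(k)(a)/k!.
g(0) = 0
g′(0) = 1/3
g′′(0) = 0
g′′′(0) = -2/27
So c_3 = g′′′(0)/3! = -1/81.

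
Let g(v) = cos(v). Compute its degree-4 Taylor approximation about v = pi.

-(v - pi)^4/24 + (v - pi)^2/2 - 1

g(pi) = -1
g′(pi) = 0
g′′(pi) = 1
g′′′(pi) = 0
g^(4)(pi) = -1
Dividing each by k! gives the coefficients c_0, ..., c_4.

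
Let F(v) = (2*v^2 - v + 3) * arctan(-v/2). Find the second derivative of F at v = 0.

Distribute the polynomial across the series and collect like powers.
The coefficient of v^2 in the expansion is 1/2, so F′′(0) = 2! * (1/2) = 1.

1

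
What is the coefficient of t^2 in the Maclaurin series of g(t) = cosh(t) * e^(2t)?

Take the Cauchy product of the two expansions.
g(0) = 1
g′(0) = 2
g′′(0) = 5

5/2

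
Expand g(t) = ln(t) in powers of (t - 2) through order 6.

-(t - 2)^6/384 + (t - 2)^5/160 - (t - 2)^4/64 + (t - 2)^3/24 - (t - 2)^2/8 + (t - 2)/2 + ln(2)

g(2) = ln(2)
g′(2) = 1/2
g′′(2) = -1/4
g′′′(2) = 1/4
g^(4)(2) = -3/8
g^(5)(2) = 3/4
g^(6)(2) = -15/8
Then c_k = g^(k)(2)/k! gives each Taylor coefficient.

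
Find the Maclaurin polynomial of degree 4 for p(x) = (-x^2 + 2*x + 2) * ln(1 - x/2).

Shift and add copies of the series according to the polynomial's terms.

x^4/96 + x^3/6 - 5*x^2/4 - x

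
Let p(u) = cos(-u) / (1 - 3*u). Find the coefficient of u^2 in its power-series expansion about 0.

17/2

Expand 1/(denominator) as a geometric series and multiply by the numerator's series.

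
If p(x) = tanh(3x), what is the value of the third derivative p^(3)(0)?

Apply the Taylor formula c_k = f^(k)(a)/k!.
From the series, [x^3] p = -9; multiply by 3! = 6 to get -54.

-54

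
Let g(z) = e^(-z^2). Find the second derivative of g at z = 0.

-2

The coefficient of z^2 in the expansion is -1, so g′′(0) = 2! * (-1) = -2.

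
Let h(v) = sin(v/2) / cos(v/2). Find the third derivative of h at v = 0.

Divide the numerator series by the denominator series (power-series long division).
The coefficient of v^3 in the expansion is 1/24, so h′′′(0) = 3! * (1/24) = 1/4.

1/4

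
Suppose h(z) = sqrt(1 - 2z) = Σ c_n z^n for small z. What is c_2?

-1/2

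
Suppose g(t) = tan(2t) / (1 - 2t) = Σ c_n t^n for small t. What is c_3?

Take the Cauchy product of the two expansions.

32/3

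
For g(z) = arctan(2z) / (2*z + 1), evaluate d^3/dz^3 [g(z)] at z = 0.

32

Use 1/(1 - r) = Σ r^k on the denominator, then take the Cauchy product.
From the series, [z^3] g = 16/3; multiply by 3! = 6 to get 32.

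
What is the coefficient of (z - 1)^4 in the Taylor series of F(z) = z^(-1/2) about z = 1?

Use the known series and substitute for the argument.
F(1) = 1
F′(1) = -1/2
F′′(1) = 3/4
F′′′(1) = -15/8
F^(4)(1) = 105/16

35/128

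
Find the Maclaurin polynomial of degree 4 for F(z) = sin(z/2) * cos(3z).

Write out both Maclaurin series and multiply, keeping only the needed powers.
F(0) = 0
F′(0) = 1/2
F′′(0) = 0
F′′′(0) = -109/8
F^(4)(0) = 0

-109*z^3/48 + z/2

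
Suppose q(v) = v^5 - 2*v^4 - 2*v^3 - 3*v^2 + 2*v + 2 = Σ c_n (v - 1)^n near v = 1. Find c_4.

[(v - 1)^0] = -2;  [(v - 1)^1] = -13;  [(v - 1)^2] = -11;  [(v - 1)^3] = 0;  [(v - 1)^4] = 3.

3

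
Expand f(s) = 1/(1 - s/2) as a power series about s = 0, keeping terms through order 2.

s^2/4 + s/2 + 1

f(0) = 1
f′(0) = 1/2
f′′(0) = 1/2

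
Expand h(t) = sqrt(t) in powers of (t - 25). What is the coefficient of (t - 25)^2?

c_2 = h′′(25)/2! = -1/1000.

-1/1000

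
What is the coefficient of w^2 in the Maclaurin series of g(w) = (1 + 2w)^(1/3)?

-4/9

g(0) = 1
g′(0) = 2/3
g′′(0) = -8/9
So c_2 = g′′(0)/2! = -4/9.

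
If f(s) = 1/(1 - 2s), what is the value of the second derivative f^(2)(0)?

Differentiate repeatedly and evaluate at the center.
The coefficient of s^2 in the expansion is 4, so f′′(0) = 2! * (4) = 8.

8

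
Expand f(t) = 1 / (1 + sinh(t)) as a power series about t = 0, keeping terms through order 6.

77*t^6/45 - 181*t^5/120 + 4*t^4/3 - 7*t^3/6 + t^2 - t + 1

Write 1/(1+u) = 1 - u + u^2 - u^3 + ... and substitute the series for u.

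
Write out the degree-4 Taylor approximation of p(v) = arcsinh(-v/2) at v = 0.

v^3/48 - v/2

[v^0] = 0;  [v^1] = -1/2;  [v^2] = 0;  [v^3] = 1/48;  [v^4] = 0.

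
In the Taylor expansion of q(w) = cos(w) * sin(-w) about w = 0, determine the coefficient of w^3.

Write out both Maclaurin series and multiply, keeping only the needed powers.
q(0) = 0
q′(0) = -1
q′′(0) = 0
q′′′(0) = 4
So c_3 = q′′′(0)/3! = 2/3.

2/3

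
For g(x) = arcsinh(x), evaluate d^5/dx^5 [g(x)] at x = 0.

The coefficient of x^5 in the expansion is 3/40, so g^(5)(0) = 5! * (3/40) = 9.

9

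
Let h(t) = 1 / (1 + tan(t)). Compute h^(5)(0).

Use the geometric series for the reciprocal, then substitute.
From the series, [t^5] h = -32/15; multiply by 5! = 120 to get -256.

-256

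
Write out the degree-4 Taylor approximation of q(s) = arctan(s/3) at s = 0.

-s^3/81 + s/3

Use the known series and substitute for the argument.
q(0) = 0
q′(0) = 1/3
q′′(0) = 0
q′′′(0) = -2/27
q^(4)(0) = 0
Dividing each by k! gives the coefficients c_0, ..., c_4.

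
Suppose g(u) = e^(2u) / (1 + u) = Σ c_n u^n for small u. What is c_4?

Take the Cauchy product of the two expansions.

1/3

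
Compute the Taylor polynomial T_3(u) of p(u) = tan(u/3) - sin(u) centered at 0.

Add the two expansions coefficient-wise.
p(0) = 0
p′(0) = -2/3
p′′(0) = 0
p′′′(0) = 29/27
Dividing each by k! gives the coefficients c_0, ..., c_3.

29*u^3/162 - 2*u/3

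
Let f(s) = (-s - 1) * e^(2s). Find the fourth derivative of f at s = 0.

Multiply each power in the prefactor through the base expansion.
The coefficient of s^4 in the expansion is -2, so f^(4)(0) = 4! * (-2) = -48.

-48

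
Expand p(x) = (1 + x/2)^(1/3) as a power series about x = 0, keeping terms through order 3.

Differentiate repeatedly and evaluate at the center.
p(0) = 1
p′(0) = 1/6
p′′(0) = -1/18
p′′′(0) = 5/108

5*x^3/648 - x^2/36 + x/6 + 1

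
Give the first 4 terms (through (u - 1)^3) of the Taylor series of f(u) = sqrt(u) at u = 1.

(u - 1)^3/16 - (u - 1)^2/8 + (u - 1)/2 + 1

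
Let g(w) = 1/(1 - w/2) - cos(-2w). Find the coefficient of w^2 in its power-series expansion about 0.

9/4

Expand each term separately and add.
g(0) = 0
g′(0) = 1/2
g′′(0) = 9/2
Then c_k = g^(k)(0)/k! gives each Taylor coefficient.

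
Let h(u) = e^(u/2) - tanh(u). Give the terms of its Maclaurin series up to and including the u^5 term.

Combine the two series term by term.
h(0) = 1
h′(0) = -1/2
h′′(0) = 1/4
h′′′(0) = 17/8
h^(4)(0) = 1/16
h^(5)(0) = -511/32

-511*u^5/3840 + u^4/384 + 17*u^3/48 + u^2/8 - u/2 + 1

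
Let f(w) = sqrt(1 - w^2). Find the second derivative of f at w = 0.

-1

From the series, [w^2] f = -1/2; multiply by 2! = 2 to get -1.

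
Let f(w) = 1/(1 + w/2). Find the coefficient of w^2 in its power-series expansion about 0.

Differentiate repeatedly and evaluate at the center.

1/4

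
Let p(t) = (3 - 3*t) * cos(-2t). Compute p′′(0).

Multiply each power in the prefactor through the base expansion.
The coefficient of t^2 in the expansion is -6, so p′′(0) = 2! * (-6) = -12.

-12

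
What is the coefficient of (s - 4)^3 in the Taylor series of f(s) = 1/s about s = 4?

f(4) = 1/4
f′(4) = -1/16
f′′(4) = 1/32
f′′′(4) = -3/128
Then c_k = f^(k)(4)/k! gives each Taylor coefficient.

-1/256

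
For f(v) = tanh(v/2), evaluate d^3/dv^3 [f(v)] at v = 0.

From the series, [v^3] f = -1/24; multiply by 3! = 6 to get -1/4.

-1/4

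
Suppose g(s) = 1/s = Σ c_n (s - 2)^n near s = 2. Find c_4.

1/32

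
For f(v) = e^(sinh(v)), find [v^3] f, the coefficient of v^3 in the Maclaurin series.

Compose series: expand the inner function first, then feed it into the outer expansion.
[v^0] = 1;  [v^1] = 1;  [v^2] = 1/2;  [v^3] = 1/3.
So c_3 = f′′′(0)/3! = 1/3.

1/3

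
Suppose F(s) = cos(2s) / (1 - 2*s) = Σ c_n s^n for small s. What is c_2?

Multiply the numerator's expansion by the denominator's geometric series.
F(0) = 1
F′(0) = 2
F′′(0) = 4
Dividing each by k! gives the coefficients c_0, ..., c_2.

2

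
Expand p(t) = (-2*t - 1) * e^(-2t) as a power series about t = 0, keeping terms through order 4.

2*t^4 - 8*t^3/3 + 2*t^2 - 1

Distribute the polynomial across the series and collect like powers.
p(0) = -1
p′(0) = 0
p′′(0) = 4
p′′′(0) = -16
p^(4)(0) = 48
Then c_k = p^(k)(0)/k! gives each Taylor coefficient.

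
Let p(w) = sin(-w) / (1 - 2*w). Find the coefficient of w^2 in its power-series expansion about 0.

Use 1/(1 - r) = Σ r^k on the denominator, then take the Cauchy product.
p(0) = 0
p′(0) = -1
p′′(0) = -4
So c_2 = p′′(0)/2! = -2.

-2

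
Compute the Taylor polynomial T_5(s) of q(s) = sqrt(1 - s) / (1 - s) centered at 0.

Multiply the two series term by term and collect like powers.
q(0) = 1
q′(0) = 1/2
q′′(0) = 3/4
q′′′(0) = 15/8
q^(4)(0) = 105/16
q^(5)(0) = 945/32
The Taylor polynomial is Σ q^(k)(0)/k! · s^k.

63*s^5/256 + 35*s^4/128 + 5*s^3/16 + 3*s^2/8 + s/2 + 1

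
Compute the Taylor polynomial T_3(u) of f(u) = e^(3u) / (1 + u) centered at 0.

Take the Cauchy product of the two expansions.

2*u^3 + 5*u^2/2 + 2*u + 1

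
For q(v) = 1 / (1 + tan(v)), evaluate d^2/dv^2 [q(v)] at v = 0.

2

Use the geometric series for the reciprocal, then substitute.
From the series, [v^2] q = 1; multiply by 2! = 2 to get 2.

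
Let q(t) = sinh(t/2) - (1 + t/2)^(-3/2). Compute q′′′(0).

Combine the two series term by term.
The coefficient of t^3 in the expansion is 113/384, so q′′′(0) = 3! * (113/384) = 113/64.

113/64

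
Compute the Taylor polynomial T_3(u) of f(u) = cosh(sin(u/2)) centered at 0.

Plug the Maclaurin series of the inner function into that of the outer and collect terms.
f(0) = 1
f′(0) = 0
f′′(0) = 1/4
f′′′(0) = 0
Then c_k = f^(k)(0)/k! gives each Taylor coefficient.

u^2/8 + 1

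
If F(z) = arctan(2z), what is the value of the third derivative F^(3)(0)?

From the series, [z^3] F = -8/3; multiply by 3! = 6 to get -16.

-16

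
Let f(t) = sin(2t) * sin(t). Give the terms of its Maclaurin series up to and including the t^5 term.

Expand each factor separately, then convolve coefficients.
[t^0] = 0;  [t^1] = 0;  [t^2] = 2;  [t^3] = 0;  [t^4] = -5/3;  [t^5] = 0.

-5*t^4/3 + 2*t^2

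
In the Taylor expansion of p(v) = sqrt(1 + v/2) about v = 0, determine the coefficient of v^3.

p(0) = 1
p′(0) = 1/4
p′′(0) = -1/16
p′′′(0) = 3/64

1/128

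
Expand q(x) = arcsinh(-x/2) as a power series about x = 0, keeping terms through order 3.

x^3/48 - x/2

Differentiate repeatedly and evaluate at the center.
q(0) = 0
q′(0) = -1/2
q′′(0) = 0
q′′′(0) = 1/8
The Taylor polynomial is Σ q^(k)(0)/k! · x^k.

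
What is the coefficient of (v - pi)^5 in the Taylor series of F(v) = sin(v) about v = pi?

-1/120

F(pi) = 0
F′(pi) = -1
F′′(pi) = 0
F′′′(pi) = 1
F^(4)(pi) = 0
F^(5)(pi) = -1
So c_5 = F^(5)(pi)/5! = -1/120.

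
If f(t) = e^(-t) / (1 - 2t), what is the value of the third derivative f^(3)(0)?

29

Expand each factor separately, then convolve coefficients.
The coefficient of t^3 in the expansion is 29/6, so f′′′(0) = 3! * (29/6) = 29.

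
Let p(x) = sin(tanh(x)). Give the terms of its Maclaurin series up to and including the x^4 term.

Substitute the inner expansion into the outer series and collect powers.
p(0) = 0
p′(0) = 1
p′′(0) = 0
p′′′(0) = -3
p^(4)(0) = 0
Dividing each by k! gives the coefficients c_0, ..., c_4.

-x^3/2 + x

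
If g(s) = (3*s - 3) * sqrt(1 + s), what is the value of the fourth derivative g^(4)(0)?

Multiply each power in the prefactor through the base expansion.
From the series, [s^4] g = 39/128; multiply by 4! = 24 to get 117/16.

117/16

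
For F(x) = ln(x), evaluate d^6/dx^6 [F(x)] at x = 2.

-15/8

The coefficient of (x - 2)^6 in the expansion is -1/384, so F^(6)(2) = 6! * (-1/384) = -15/8.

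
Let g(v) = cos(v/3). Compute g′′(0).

-1/9

The coefficient of v^2 in the expansion is -1/18, so g′′(0) = 2! * (-1/18) = -1/9.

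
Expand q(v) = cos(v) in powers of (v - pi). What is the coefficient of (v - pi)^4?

-1/24

q(pi) = -1
q′(pi) = 0
q′′(pi) = 1
q′′′(pi) = 0
q^(4)(pi) = -1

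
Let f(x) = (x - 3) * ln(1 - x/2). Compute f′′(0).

-1/4

Distribute the polynomial across the series and collect like powers.
From the series, [x^2] f = -1/8; multiply by 2! = 2 to get -1/4.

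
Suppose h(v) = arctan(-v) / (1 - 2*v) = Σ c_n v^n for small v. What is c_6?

-446/15

Multiply the numerator's expansion by the denominator's geometric series.
h(0) = 0
h′(0) = -1
h′′(0) = -4
h′′′(0) = -22
h^(4)(0) = -176
h^(5)(0) = -1784
h^(6)(0) = -21408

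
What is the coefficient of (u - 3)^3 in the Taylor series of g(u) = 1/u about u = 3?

g(3) = 1/3
g′(3) = -1/9
g′′(3) = 2/27
g′′′(3) = -2/27
The Taylor polynomial is Σ g^(k)(3)/k! · (u - 3)^k.

-1/81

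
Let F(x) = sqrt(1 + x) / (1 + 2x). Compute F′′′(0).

-273/8

Take the Cauchy product of the two expansions.
From the series, [x^3] F = -91/16; multiply by 3! = 6 to get -273/8.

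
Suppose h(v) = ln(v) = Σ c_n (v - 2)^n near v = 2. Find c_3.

1/24

[(v - 2)^0] = ln(2);  [(v - 2)^1] = 1/2;  [(v - 2)^2] = -1/8;  [(v - 2)^3] = 1/24.
So c_3 = h′′′(2)/3! = 1/24.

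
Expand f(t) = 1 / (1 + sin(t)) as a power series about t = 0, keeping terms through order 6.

Write 1/(1+u) = 1 - u + u^2 - u^3 + ... and substitute the series for u.

17*t^6/45 - 61*t^5/120 + 2*t^4/3 - 5*t^3/6 + t^2 - t + 1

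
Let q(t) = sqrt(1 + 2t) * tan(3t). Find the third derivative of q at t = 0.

Write out both Maclaurin series and multiply, keeping only the needed powers.
From the series, [t^3] q = 15/2; multiply by 3! = 6 to get 45.

45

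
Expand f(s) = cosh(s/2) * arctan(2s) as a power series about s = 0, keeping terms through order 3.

-29*s^3/12 + 2*s

Expand each factor separately, then convolve coefficients.
f(0) = 0
f′(0) = 2
f′′(0) = 0
f′′′(0) = -29/2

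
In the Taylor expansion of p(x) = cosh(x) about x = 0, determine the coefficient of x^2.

1/2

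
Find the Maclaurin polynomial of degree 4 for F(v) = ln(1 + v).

-v^4/4 + v^3/3 - v^2/2 + v

F(0) = 0
F′(0) = 1
F′′(0) = -1
F′′′(0) = 2
F^(4)(0) = -6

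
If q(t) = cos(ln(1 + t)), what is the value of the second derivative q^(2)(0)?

-1

Substitute the inner expansion into the outer series and collect powers.
From the series, [t^2] q = -1/2; multiply by 2! = 2 to get -1.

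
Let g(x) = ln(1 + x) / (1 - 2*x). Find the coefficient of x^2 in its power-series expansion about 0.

Use 1/(1 - r) = Σ r^k on the denominator, then take the Cauchy product.
g(0) = 0
g′(0) = 1
g′′(0) = 3

3/2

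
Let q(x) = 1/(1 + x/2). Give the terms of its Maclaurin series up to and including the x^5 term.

-x^5/32 + x^4/16 - x^3/8 + x^2/4 - x/2 + 1

Differentiate repeatedly and evaluate at the center.
[x^0] = 1;  [x^1] = -1/2;  [x^2] = 1/4;  [x^3] = -1/8;  [x^4] = 1/16;  [x^5] = -1/32.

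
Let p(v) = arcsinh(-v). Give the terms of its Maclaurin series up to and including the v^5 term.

Apply the Taylor formula c_k = f^(k)(a)/k!.
[v^0] = 0;  [v^1] = -1;  [v^2] = 0;  [v^3] = 1/6;  [v^4] = 0;  [v^5] = -3/40.

-3*v^5/40 + v^3/6 - v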